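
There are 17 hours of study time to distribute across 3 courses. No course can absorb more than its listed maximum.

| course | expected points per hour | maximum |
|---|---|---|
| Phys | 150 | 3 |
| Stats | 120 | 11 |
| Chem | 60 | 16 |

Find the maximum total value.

1950

Highest expected points per hour first: Phys 150 > Stats 120 > Chem 60.
Phys takes 3 to reach its cap of 3 — 14 left.
Stats takes 11 to reach its cap of 11 — 3 left.
Chem has room for 16 but only 3 remain, so it gets 3.
Total = 150×3 + 120×11 + 60×3 = 1950.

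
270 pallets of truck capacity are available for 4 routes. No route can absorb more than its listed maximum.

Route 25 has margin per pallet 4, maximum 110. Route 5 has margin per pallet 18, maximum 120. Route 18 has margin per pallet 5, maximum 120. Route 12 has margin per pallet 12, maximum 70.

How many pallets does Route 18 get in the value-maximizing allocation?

80

Order the routes by margin per pallet: Route 5 18 > Route 12 12 > Route 18 5 > Route 25 4.
Give Route 5 120 to hit its cap of 120 — 150 left.
Route 12 takes 70 to reach its cap of 70 — 80 left.
Only 80 left; Route 18 takes them to reach 80.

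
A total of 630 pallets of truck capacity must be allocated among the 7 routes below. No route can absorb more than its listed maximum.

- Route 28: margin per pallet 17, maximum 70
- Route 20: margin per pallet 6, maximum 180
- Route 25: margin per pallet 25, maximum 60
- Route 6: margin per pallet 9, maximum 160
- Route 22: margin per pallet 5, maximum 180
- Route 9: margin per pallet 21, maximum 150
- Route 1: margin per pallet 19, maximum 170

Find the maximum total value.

10630

Highest margin per pallet first: Route 25 25 > Route 9 21 > Route 1 19 > Route 28 17 > Route 6 9 > Route 20 6 > Route 22 5.
Route 25: +60 to 60 (cap) — 570 left.
Give Route 9 150 to hit its cap of 150 — 420 left.
Route 1 takes 170 to reach its cap of 170 — 250 left.
Route 28 takes 70 to reach its cap of 70 — 180 left.
Route 6: +160 to 160 (cap) — 20 left.
Route 20 has room for 180 but only 20 remain, so it gets 20.
Total = 17×70 + 6×20 + 25×60 + 9×160 + 21×150 + 19×170 = 10630.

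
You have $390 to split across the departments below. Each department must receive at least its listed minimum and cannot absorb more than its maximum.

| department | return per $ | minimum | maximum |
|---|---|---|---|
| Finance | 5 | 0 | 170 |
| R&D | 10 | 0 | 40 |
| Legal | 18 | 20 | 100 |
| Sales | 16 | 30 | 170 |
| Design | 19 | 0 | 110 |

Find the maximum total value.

6710

Meeting every minimum uses 0+0+20+30+0 = 50 $, leaving 340.
Rank by return per $: Design 19 > Legal 18 > Sales 16 > R&D 10 > Finance 5.
Give Design 110 more to hit its cap of 110 → 230 left.
Legal: +80 to 100 (cap) → 150 left.
Give Sales 140 more to hit its cap of 170 → 10 left.
R&D: +10 (room for 40) → 10. Pool exhausted.
Total = 10×10 + 18×100 + 16×170 + 19×110 = 6710.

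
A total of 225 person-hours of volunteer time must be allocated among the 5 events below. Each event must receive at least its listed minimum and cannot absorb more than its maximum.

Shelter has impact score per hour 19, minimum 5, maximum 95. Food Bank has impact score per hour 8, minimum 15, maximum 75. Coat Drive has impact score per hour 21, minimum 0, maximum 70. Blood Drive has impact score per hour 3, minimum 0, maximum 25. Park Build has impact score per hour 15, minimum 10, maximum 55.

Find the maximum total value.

4070

Meeting every minimum uses 5+15+0+0+10 = 30 person-hours, leaving 195.
Order the events by impact score per hour: Coat Drive 21 > Shelter 19 > Park Build 15 > Food Bank 8 > Blood Drive 3.
Coat Drive: +70 to 70 (cap) → 125 left.
Give Shelter 90 more to hit its cap of 95 → 35 left.
Park Build has room for 45 more but only 35 remain, so it gets 45.
Total = 19×95 + 8×15 + 21×70 + 15×45 = 4070.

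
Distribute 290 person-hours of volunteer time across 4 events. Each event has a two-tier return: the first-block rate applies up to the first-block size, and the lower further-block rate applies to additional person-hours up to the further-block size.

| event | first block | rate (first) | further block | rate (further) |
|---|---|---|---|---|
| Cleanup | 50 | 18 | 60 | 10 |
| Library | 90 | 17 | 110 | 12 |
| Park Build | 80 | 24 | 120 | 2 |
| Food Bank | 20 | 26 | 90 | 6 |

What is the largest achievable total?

Rank every tier by rate: Food Bank/first 26 > Park Build/first 24 > Cleanup/first 18 > Library/first 17 > Library/second 12 > Cleanup/second 10 > Food Bank/second 6 > Park Build/second 2.
Food Bank/first (26): +20 ; 270 left.
Park Build first at 24: fill all 80 ; 190 left.
Fill Cleanup first block (50 at 18) ; 140 left.
Library/first (17): +90 ; 50 left.
Library/second: +50 of 110 at 12; pool empty.
Total = 26×20 + 24×80 + 18×50 + 17×90 + 12×50 = 5470.

5470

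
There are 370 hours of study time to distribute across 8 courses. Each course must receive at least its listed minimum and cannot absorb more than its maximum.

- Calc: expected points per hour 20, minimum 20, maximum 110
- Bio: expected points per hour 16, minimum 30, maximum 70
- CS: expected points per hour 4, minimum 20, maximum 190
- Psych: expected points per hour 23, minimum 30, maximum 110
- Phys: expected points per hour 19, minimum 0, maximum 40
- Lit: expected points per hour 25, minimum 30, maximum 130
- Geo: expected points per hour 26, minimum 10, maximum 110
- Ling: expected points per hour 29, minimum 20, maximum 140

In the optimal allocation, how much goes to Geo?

Meeting every minimum uses 20+30+20+30+0+30+10+20 = 160 hours, leaving 210.
Rank by expected points per hour: Ling 29 > Geo 26 > Lit 25 > Psych 23 > Calc 20 > Phys 19 > Bio 16 > CS 4.
Ling: +120 to 140 (cap) — 90 left.
Geo has room for 100 more but only 90 remain, so it gets 100.

100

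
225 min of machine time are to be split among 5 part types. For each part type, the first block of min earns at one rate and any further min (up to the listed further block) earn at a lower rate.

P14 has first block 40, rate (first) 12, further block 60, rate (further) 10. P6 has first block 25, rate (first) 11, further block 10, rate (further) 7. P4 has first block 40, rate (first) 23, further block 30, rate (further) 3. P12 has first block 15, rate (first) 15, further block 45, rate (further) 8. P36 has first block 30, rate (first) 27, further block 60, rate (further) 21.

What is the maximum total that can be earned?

Treat each block as its own option and order by rate: P36/T1 27 > P4/T1 23 > P36/T2 21 > P12/T1 15 > P14/T1 12 > P6/T1 11 > P14/T2 10 > P12/T2 8 > P6/T2 7 > P4/T2 3.
Fill P36 T1 block (30 at 27) → 195 left.
P4 T1 at 23: fill all 40 → 155 left.
P36/T2 (21): +60 → 95 left.
Fill P12 T1 block (15 at 15) → 80 left.
P14/T1 (12): +40 → 40 left.
Fill P6 T1 block (25 at 11) → 15 left.
P14/T2: +15 of 60 at 10; pool empty.
Total = 27×30 + 23×40 + 21×60 + 15×15 + 12×40 + 11×25 + 10×15 = 4120.

4120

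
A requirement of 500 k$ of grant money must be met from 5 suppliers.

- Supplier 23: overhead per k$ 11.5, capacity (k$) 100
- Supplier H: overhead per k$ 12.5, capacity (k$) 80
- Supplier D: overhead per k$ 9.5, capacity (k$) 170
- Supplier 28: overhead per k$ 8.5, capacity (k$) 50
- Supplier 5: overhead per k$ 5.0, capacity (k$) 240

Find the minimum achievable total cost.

Use suppliers in increasing cost order.
Supplier 5 at 5.0: take all 240 k$ → 260 still needed.
Supplier 28 (8.5): use full 50 → 210 k$ to go.
Supplier D (9.5): use full 170 → 40 k$ to go.
Take 40 from Supplier 23 at 11.5 to finish.
Supplier H: unused.
Cost = 240×5.0 + 50×8.5 + 170×9.5 + 40×11.5 = 3700.

3700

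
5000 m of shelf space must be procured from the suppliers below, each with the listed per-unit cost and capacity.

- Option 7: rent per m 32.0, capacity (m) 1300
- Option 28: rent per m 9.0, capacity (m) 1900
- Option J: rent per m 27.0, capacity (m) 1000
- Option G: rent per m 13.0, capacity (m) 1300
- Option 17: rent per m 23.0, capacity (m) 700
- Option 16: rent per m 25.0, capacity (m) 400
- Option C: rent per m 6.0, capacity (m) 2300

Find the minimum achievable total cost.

41300

Use suppliers in increasing cost order.
Option C (6.0): use full 2300 — 2700 m to go.
Take 1900 from Option 28 at 9.0 — need 800 more.
Option G at 13.0: take 800 of its 1300 — requirement met.
Option 17, Option 16, Option J, Option 7: unused.
Cost = 2300×6.0 + 1900×9.0 + 800×13.0 = 41300.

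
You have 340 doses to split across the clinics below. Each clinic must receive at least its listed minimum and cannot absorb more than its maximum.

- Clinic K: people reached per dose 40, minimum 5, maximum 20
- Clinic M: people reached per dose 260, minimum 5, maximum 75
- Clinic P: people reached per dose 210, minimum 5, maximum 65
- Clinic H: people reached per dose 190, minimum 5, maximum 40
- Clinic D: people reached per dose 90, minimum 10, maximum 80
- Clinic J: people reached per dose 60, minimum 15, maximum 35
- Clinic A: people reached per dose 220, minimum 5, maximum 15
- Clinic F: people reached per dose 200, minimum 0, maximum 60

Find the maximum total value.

63000

Meeting every minimum uses 5+5+5+5+10+15+5+0 = 50 doses, leaving 290.
Highest people reached per dose first: Clinic M 260 > Clinic A 220 > Clinic P 210 > Clinic F 200 > Clinic H 190 > Clinic D 90 > Clinic J 60 > Clinic K 40.
Give Clinic M 70 more to hit its cap of 75 ; 220 left.
Give Clinic A 10 more to hit its cap of 15 ; 210 left.
Clinic P takes 60 more to reach its cap of 65 ; 150 left.
Clinic F takes 60 more to reach its cap of 60 ; 90 left.
Give Clinic H 35 more to hit its cap of 40 ; 55 left.
Clinic D: +55 (room for 70) → 65. Pool exhausted.
Total = 40×5 + 260×75 + 210×65 + 190×40 + 90×65 + 60×15 + 220×15 + 200×60 = 63000.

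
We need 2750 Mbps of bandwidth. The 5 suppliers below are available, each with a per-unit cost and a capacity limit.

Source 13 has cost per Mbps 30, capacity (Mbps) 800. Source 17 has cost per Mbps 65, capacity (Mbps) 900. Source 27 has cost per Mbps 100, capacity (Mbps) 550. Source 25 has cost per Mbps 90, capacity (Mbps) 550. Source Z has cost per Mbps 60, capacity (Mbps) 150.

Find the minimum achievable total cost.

176000

Cheapest first:
Take 800 from Source 13 at 30 ; need 1950 more.
Source Z at 60: take all 150 Mbps ; 1800 still needed.
Take 900 from Source 17 at 65 ; need 900 more.
Source 25 (90): use full 550 ; 350 Mbps to go.
Source 27 (100): take the remaining 350 ; done.
Cost = 800×30 + 150×60 + 900×65 + 550×90 + 350×100 = 176000.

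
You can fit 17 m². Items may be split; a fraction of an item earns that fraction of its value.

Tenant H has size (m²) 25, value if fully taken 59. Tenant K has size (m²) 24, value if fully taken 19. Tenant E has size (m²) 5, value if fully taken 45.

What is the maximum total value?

Rank by value-to-size ratio: Tenant E 45/5≈9, Tenant H 59/25≈2.36, Tenant K 19/24≈0.792.
Tenant E: take in full, 5 m² for value 45 — 12 left.
12 m² left: a 12/25 share of Tenant H gives 59×12/25 = 28.32.
Total value = 73.32.

73.32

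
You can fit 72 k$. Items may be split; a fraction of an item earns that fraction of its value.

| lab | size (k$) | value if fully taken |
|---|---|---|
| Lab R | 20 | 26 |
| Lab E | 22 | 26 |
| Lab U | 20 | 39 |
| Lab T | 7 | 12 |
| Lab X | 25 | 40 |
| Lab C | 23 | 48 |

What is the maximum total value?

134.2

Best value per unit of size first: Lab C 48/23≈2.09, Lab U 39/20≈1.95, Lab T 12/7≈1.71, Lab X 40/25≈1.6, Lab R 26/20≈1.3, Lab E 26/22≈1.18.
Lab C: take in full, 23 k$ for value 48 ; 49 left.
Lab U: take in full, 20 k$ for value 39 ; 29 left.
Lab T: take in full, 7 k$ for value 12 ; 22 left.
Only 22 k$ remain; take 22/25 of Lab X for value 40×22/25 = 35.2.
Total value = 134.2.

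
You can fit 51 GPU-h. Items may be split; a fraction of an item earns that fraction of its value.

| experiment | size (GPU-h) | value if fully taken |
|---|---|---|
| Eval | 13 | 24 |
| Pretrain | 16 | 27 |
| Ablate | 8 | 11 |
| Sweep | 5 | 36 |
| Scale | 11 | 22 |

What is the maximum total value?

117.25

Rank by value-to-size ratio: Sweep 36/5≈7.2, Scale 22/11≈2, Eval 24/13≈1.85, Pretrain 27/16≈1.69, Ablate 11/8≈1.38.
All 5 GPU-h of Sweep fit (value 36) — 46 remain.
All 11 GPU-h of Scale fit (value 22) — 35 remain.
Take all of Eval (13 GPU-h, value 24) — 22 GPU-h left.
All 16 GPU-h of Pretrain fit (value 27) — 6 remain.
6 GPU-h left: a 6/8 share of Ablate gives 11×6/8 = 8.25.
Total value = 117.25.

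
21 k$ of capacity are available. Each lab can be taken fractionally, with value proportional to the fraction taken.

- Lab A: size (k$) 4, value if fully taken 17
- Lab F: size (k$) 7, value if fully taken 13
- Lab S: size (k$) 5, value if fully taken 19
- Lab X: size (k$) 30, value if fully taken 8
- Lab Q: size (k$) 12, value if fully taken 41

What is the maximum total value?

Sort by value density: Lab A 17/4≈4.25, Lab S 19/5≈3.8, Lab Q 41/12≈3.42, Lab F 13/7≈1.86, Lab X 8/30≈0.267.
Take all of Lab A (4 k$, value 17) → 17 k$ left.
Lab S: take in full, 5 k$ for value 19 → 12 left.
All 12 k$ of Lab Q fit (value 41) → 0 remain.
Total value = 77.

77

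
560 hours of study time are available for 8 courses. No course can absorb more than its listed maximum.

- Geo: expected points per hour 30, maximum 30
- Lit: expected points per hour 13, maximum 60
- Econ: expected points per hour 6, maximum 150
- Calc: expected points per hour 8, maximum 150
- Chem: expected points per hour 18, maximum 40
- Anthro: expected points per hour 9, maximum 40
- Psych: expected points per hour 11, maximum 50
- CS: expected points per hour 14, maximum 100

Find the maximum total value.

Highest expected points per hour first: Geo 30 > Chem 18 > CS 14 > Lit 13 > Psych 11 > Anthro 9 > Calc 8 > Econ 6.
Geo takes 30 to reach its cap of 30 → 530 left.
Chem takes 40 to reach its cap of 40 → 490 left.
CS: +100 to 100 (cap) → 390 left.
Give Lit 60 to hit its cap of 60 → 330 left.
Psych takes 50 to reach its cap of 50 → 280 left.
Anthro: +40 to 40 (cap) → 240 left.
Give Calc 150 to hit its cap of 150 → 90 left.
Econ: +90 (room for 150) → 90. Pool exhausted.
Total = 30×30 + 13×60 + 6×90 + 8×150 + 18×40 + 9×40 + 11×50 + 14×100 = 6450.

6450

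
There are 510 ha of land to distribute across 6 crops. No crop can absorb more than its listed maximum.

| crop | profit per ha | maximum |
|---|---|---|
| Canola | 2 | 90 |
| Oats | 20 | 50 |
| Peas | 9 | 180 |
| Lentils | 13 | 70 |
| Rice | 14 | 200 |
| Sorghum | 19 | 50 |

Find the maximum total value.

6920

Highest profit per ha first: Oats 20 > Sorghum 19 > Rice 14 > Lentils 13 > Peas 9 > Canola 2.
Oats: +50 to 50 (cap) → 460 left.
Sorghum: +50 to 50 (cap) → 410 left.
Rice: +200 to 200 (cap) → 210 left.
Give Lentils 70 to hit its cap of 70 → 140 left.
Peas has room for 180 but only 140 remain, so it gets 140.
Total = 20×50 + 9×140 + 13×70 + 14×200 + 19×50 = 6920.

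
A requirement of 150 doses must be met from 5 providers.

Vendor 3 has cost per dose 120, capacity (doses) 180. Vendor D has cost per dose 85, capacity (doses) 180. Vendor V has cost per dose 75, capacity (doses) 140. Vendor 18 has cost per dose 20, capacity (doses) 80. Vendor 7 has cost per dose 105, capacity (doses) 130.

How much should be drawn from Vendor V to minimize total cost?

Cheapest first:
Vendor 18 (20): use full 80 → 70 doses to go.
Take 70 from Vendor V at 75 to finish.
Vendor D, Vendor 7, Vendor 3: unused.

70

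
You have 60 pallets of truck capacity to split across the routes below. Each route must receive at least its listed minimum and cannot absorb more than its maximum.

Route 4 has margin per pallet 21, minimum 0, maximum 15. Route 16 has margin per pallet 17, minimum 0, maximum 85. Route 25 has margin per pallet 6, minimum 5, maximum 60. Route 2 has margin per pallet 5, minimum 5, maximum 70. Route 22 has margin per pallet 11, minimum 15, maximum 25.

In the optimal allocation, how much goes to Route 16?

Meeting every minimum uses 0+0+5+5+15 = 25 pallets, leaving 35.
Rank by margin per pallet: Route 4 21 > Route 16 17 > Route 22 11 > Route 25 6 > Route 2 5.
Route 4: +15 to 15 (cap) ; 20 left.
Route 16 has room for 85 more but only 20 remain, so it gets 20.

20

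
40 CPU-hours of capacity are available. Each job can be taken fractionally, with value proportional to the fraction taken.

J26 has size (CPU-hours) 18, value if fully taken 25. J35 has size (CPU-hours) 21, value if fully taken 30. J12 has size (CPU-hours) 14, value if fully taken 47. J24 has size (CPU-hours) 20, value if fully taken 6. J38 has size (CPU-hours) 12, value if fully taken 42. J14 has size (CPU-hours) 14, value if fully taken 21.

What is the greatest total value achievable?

110

Sort by value density: J38 42/12≈3.5, J12 47/14≈3.36, J14 21/14≈1.5, J35 30/21≈1.43, J26 25/18≈1.39, J24 6/20≈0.3.
All 12 CPU-hours of J38 fit (value 42) → 28 remain.
J12: take in full, 14 CPU-hours for value 47 → 14 left.
All 14 CPU-hours of J14 fit (value 21) → 0 remain.
Total value = 110.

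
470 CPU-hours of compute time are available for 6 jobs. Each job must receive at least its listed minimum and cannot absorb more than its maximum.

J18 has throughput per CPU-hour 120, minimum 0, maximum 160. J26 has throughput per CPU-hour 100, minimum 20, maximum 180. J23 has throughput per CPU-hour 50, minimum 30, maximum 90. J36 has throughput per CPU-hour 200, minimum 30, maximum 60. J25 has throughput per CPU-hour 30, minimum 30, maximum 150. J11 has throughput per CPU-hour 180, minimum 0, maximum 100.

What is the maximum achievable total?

Meeting every minimum uses 0+20+30+30+30+0 = 110 CPU-hours, leaving 360.
Highest throughput per CPU-hour first: J36 200 > J11 180 > J18 120 > J26 100 > J23 50 > J25 30.
J36 takes 30 more to reach its cap of 60 → 330 left.
J11: +100 to 100 (cap) → 230 left.
J18 takes 160 more to reach its cap of 160 → 70 left.
J26 has room for 160 more but only 70 remain, so it gets 90.
Total = 120×160 + 100×90 + 50×30 + 200×60 + 30×30 + 180×100 = 60600.

60600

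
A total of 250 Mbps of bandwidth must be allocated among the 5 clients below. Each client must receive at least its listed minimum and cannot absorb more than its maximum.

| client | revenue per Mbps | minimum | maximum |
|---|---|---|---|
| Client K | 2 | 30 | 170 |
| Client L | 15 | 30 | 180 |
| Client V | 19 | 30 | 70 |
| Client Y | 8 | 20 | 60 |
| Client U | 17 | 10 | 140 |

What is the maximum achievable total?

Meeting every minimum uses 30+30+30+20+10 = 120 Mbps, leaving 130.
Highest revenue per Mbps first: Client V 19 > Client U 17 > Client L 15 > Client Y 8 > Client K 2.
Give Client V 40 more to hit its cap of 70 — 90 left.
Only 90 left; Client U takes them to reach 100.
Total = 2×30 + 15×30 + 19×70 + 8×20 + 17×100 = 3700.

3700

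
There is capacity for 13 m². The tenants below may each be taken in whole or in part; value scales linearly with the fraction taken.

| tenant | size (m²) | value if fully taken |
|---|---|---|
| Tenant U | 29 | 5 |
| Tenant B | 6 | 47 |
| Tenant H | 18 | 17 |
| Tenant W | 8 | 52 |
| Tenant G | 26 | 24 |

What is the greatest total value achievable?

Rank by value-to-size ratio: Tenant B 47/6≈7.83, Tenant W 52/8≈6.5, Tenant H 17/18≈0.944, Tenant G 24/26≈0.923, Tenant U 5/29≈0.172.
Take all of Tenant B (6 m², value 47) — 7 m² left.
Fill the last 7 m² with part of Tenant W: 7/8 of it earns 45.5.
Total value = 92.5.

92.5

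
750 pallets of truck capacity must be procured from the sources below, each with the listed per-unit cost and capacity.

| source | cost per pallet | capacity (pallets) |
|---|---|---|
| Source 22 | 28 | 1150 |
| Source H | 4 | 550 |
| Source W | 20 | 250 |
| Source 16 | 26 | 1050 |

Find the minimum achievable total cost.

6200

Use sources in increasing cost order.
Source H at 4: take all 550 pallets → 200 still needed.
Source W at 20: take 200 of its 250 → requirement met.
Source 16, Source 22: unused.
Cost = 550×4 + 200×20 = 6200.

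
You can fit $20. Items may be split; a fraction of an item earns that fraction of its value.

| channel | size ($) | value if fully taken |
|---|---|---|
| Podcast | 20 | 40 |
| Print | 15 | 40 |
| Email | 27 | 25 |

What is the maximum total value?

50

Sort by value density: Print 40/15≈2.67, Podcast 40/20≈2, Email 25/27≈0.926.
Take all of Print (15 $, value 40) → 5 $ left.
Fill the last 5 $ with part of Podcast: 5/20 of it earns 10.
Total value = 50.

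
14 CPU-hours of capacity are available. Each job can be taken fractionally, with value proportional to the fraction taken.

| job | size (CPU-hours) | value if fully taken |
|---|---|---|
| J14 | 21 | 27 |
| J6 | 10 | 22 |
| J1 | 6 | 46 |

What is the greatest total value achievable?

Rank by value-to-size ratio: J1 46/6≈7.67, J6 22/10≈2.2, J14 27/21≈1.29.
All 6 CPU-hours of J1 fit (value 46) ; 8 remain.
Fill the last 8 CPU-hours with part of J6: 8/10 of it earns 17.6.
Total value = 63.6.

63.6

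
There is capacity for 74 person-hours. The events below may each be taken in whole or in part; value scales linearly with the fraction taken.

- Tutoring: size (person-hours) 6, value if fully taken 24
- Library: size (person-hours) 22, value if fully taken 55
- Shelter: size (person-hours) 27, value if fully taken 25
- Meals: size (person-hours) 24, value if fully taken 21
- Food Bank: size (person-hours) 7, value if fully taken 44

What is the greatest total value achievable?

Rank by value-to-size ratio: Food Bank 44/7≈6.29, Tutoring 24/6≈4, Library 55/22≈2.5, Shelter 25/27≈0.926, Meals 21/24≈0.875.
Take all of Food Bank (7 person-hours, value 44) ; 67 person-hours left.
All 6 person-hours of Tutoring fit (value 24) ; 61 remain.
All 22 person-hours of Library fit (value 55) ; 39 remain.
Take all of Shelter (27 person-hours, value 25) ; 12 person-hours left.
12 person-hours left: a 12/24 share of Meals gives 21×12/24 = 10.5.
Total value = 158.5.

158.5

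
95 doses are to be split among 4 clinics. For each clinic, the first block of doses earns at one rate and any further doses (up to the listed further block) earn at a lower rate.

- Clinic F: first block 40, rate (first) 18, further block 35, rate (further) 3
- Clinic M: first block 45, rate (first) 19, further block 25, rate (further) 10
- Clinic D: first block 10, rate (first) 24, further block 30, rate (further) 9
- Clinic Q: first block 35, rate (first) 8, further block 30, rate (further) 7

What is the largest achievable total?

Treat each block as its own option and order by rate: Clinic D/first 24 > Clinic M/first 19 > Clinic F/first 18 > Clinic M/second 10 > Clinic D/second 9 > Clinic Q/first 8 > Clinic Q/second 7 > Clinic F/second 3.
Clinic D/first (24): +10 → 85 left.
Clinic M/first (19): +45 → 40 left.
Clinic F first at 18: fill all 40 → 0 left.
Total = 24×10 + 19×45 + 18×40 = 1815.

1815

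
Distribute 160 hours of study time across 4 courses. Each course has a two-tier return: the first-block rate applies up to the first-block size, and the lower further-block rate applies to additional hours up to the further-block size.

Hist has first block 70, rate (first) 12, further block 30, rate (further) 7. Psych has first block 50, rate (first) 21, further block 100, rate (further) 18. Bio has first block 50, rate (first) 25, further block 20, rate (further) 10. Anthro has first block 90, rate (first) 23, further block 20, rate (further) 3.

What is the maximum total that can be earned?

3740

Order all 8 blocks by rate: Bio/first 25 > Anthro/first 23 > Psych/first 21 > Psych/second 18 > Hist/first 12 > Bio/second 10 > Hist/second 7 > Anthro/second 3.
Fill Bio first block (50 at 25) — 110 left.
Anthro/first (23): +90 — 20 left.
Psych first at 21: only 20 left, fill 20.
Total = 25×50 + 23×90 + 21×20 = 3740.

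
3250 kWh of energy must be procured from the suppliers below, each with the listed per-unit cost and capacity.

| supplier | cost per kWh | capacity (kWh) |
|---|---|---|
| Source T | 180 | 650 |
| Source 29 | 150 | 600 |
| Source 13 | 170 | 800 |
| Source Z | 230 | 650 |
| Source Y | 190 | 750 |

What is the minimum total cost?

Use suppliers in increasing cost order.
Source 29 at 150: take all 600 kWh → 2650 still needed.
Source 13 at 170: take all 800 kWh → 1850 still needed.
Take 650 from Source T at 180 → need 1200 more.
Source Y (190): use full 750 → 450 kWh to go.
Take 450 from Source Z at 230 to finish.
Cost = 600×150 + 800×170 + 650×180 + 750×190 + 450×230 = 589000.

589000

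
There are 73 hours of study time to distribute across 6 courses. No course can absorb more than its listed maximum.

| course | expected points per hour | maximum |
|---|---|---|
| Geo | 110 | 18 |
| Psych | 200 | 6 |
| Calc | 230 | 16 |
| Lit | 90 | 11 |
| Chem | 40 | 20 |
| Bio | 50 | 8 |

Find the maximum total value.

Rank by expected points per hour: Calc 230 > Psych 200 > Geo 110 > Lit 90 > Bio 50 > Chem 40.
Calc: +16 to 16 (cap) — 57 left.
Give Psych 6 to hit its cap of 6 — 51 left.
Geo takes 18 to reach its cap of 18 — 33 left.
Lit: +11 to 11 (cap) — 22 left.
Bio: +8 to 8 (cap) — 14 left.
Chem: +14 (room for 20) → 14. Pool exhausted.
Total = 110×18 + 200×6 + 230×16 + 90×11 + 40×14 + 50×8 = 8810.

8810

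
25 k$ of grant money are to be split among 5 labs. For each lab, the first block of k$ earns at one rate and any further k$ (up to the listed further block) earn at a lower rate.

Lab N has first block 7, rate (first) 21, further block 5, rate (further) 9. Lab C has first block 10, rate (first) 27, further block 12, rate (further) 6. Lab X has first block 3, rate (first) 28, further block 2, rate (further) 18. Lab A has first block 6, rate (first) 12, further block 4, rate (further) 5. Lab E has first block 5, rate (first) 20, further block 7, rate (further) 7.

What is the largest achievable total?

Treat each block as its own option and order by rate: Lab X/T1 28 > Lab C/T1 27 > Lab N/T1 21 > Lab E/T1 20 > Lab X/T2 18 > Lab A/T1 12 > Lab N/T2 9 > Lab E/T2 7 > Lab C/T2 6 > Lab A/T2 5.
Fill Lab X T1 block (3 at 28) ; 22 left.
Fill Lab C T1 block (10 at 27) ; 12 left.
Lab N T1 at 21: fill all 7 ; 5 left.
Lab E/T1 (20): +5 ; 0 left.
Total = 28×3 + 27×10 + 21×7 + 20×5 = 601.

601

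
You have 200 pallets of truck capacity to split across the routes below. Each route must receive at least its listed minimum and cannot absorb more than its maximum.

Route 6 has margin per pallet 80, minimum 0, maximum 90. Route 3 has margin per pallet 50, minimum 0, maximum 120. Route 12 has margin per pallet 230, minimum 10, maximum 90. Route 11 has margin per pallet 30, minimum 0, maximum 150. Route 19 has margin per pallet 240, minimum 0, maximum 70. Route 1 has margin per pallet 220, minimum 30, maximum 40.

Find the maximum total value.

Meeting every minimum uses 0+0+10+0+0+30 = 40 pallets, leaving 160.
Highest margin per pallet first: Route 19 240 > Route 12 230 > Route 1 220 > Route 6 80 > Route 3 50 > Route 11 30.
Give Route 19 70 more to hit its cap of 70 — 90 left.
Give Route 12 80 more to hit its cap of 90 — 10 left.
Give Route 1 10 more to hit its cap of 40 — 0 left.
Total = 230×90 + 240×70 + 220×40 = 46300.

46300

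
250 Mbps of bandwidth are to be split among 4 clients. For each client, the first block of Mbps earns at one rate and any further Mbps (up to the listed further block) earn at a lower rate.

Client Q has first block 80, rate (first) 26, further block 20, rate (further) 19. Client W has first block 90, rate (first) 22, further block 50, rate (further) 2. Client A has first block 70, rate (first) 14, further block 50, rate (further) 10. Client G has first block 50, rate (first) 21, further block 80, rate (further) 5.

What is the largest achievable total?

5630

Order all 8 blocks by rate: Client Q/T1 26 > Client W/T1 22 > Client G/T1 21 > Client Q/T2 19 > Client A/T1 14 > Client A/T2 10 > Client G/T2 5 > Client W/T2 2.
Client Q/T1 (26): +80 ; 170 left.
Client W/T1 (22): +90 ; 80 left.
Fill Client G T1 block (50 at 21) ; 30 left.
Client Q T2 at 19: fill all 20 ; 10 left.
Client A T1 at 14: only 10 left, fill 10.
Total = 26×80 + 22×90 + 21×50 + 19×20 + 14×10 = 5630.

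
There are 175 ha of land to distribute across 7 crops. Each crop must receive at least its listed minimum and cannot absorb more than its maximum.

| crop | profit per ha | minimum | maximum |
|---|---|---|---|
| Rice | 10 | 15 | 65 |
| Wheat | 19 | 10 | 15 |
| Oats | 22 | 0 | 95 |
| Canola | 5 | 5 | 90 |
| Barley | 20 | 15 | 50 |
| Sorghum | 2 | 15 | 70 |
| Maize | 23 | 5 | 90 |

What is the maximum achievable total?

3315

Meeting every minimum uses 15+10+0+5+15+15+5 = 65 ha, leaving 110.
Order the crops by profit per ha: Maize 23 > Oats 22 > Barley 20 > Wheat 19 > Rice 10 > Canola 5 > Sorghum 2.
Maize takes 85 more to reach its cap of 90 → 25 left.
Only 25 left; Oats takes them to reach 25.
Total = 10×15 + 19×10 + 22×25 + 5×5 + 20×15 + 2×15 + 23×90 = 3315.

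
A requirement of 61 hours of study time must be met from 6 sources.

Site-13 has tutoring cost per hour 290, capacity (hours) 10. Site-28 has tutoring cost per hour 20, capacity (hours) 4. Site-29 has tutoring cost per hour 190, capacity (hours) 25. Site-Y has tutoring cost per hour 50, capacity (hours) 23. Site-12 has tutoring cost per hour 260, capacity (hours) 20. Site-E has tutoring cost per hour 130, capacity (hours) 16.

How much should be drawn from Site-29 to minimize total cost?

Cheapest first:
Site-28 at 20: take all 4 hours ; 57 still needed.
Site-Y (50): use full 23 ; 34 hours to go.
Take 16 from Site-E at 130 ; need 18 more.
Site-29 (190): take the remaining 18 ; done.
Site-12, Site-13: unused.

18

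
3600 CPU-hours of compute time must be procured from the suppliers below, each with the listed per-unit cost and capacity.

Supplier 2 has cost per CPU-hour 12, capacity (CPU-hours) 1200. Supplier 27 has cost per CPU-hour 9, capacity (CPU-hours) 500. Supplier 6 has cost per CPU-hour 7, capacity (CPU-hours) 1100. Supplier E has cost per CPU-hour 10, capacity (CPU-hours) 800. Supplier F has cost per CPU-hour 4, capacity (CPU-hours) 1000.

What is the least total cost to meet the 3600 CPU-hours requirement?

26600

Fill from the cheapest supplier first.
Supplier F at 4: take all 1000 CPU-hours → 2600 still needed.
Supplier 6 (7): use full 1100 → 1500 CPU-hours to go.
Supplier 27 at 9: take all 500 CPU-hours → 1000 still needed.
Supplier E (10): use full 800 → 200 CPU-hours to go.
Supplier 2 (12): take the remaining 200 → done.
Cost = 1000×4 + 1100×7 + 500×9 + 800×10 + 200×12 = 26600.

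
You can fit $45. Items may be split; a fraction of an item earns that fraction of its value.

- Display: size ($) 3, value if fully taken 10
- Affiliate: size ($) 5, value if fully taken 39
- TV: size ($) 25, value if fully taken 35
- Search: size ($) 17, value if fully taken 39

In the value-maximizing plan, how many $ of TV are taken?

20

Sort by value density: Affiliate 39/5≈7.8, Display 10/3≈3.33, Search 39/17≈2.29, TV 35/25≈1.4.
Affiliate: take in full, 5 $ for value 39 — 40 left.
Take all of Display (3 $, value 10) — 37 $ left.
Take all of Search (17 $, value 39) — 20 $ left.
Only 20 $ remain; take 20/25 of TV for value 35×20/25 = 28.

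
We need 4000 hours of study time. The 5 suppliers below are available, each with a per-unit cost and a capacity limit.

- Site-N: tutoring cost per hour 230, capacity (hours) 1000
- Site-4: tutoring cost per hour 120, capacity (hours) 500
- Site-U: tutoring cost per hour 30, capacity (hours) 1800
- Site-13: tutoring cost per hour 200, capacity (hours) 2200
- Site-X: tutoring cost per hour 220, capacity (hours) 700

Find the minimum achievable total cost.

Use suppliers in increasing cost order.
Take 1800 from Site-U at 30 → need 2200 more.
Site-4 at 120: take all 500 hours → 1700 still needed.
Site-13 (200): take the remaining 1700 → done.
Site-X, Site-N: unused.
Cost = 1800×30 + 500×120 + 1700×200 = 454000.

454000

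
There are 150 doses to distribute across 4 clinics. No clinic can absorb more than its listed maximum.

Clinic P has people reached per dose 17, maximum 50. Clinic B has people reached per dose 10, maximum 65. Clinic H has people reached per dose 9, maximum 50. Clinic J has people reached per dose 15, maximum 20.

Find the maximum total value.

Highest people reached per dose first: Clinic P 17 > Clinic J 15 > Clinic B 10 > Clinic H 9.
Give Clinic P 50 to hit its cap of 50 ; 100 left.
Give Clinic J 20 to hit its cap of 20 ; 80 left.
Clinic B takes 65 to reach its cap of 65 ; 15 left.
Only 15 left; Clinic H takes them to reach 15.
Total = 17×50 + 10×65 + 9×15 + 15×20 = 1935.

1935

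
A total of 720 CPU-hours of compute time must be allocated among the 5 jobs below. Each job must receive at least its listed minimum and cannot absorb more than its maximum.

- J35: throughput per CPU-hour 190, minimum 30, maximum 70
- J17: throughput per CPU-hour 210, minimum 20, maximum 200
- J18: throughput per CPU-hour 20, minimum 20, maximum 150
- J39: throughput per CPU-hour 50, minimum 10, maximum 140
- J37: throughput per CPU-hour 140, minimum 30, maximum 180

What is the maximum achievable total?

90100

Meeting every minimum uses 30+20+20+10+30 = 110 CPU-hours, leaving 610.
Highest throughput per CPU-hour first: J17 210 > J35 190 > J37 140 > J39 50 > J18 20.
J17: +180 to 200 (cap) — 430 left.
J35: +40 to 70 (cap) — 390 left.
J37: +150 to 180 (cap) — 240 left.
J39: +130 to 140 (cap) — 110 left.
J18 has room for 130 more but only 110 remain, so it gets 130.
Total = 190×70 + 210×200 + 20×130 + 50×140 + 140×180 = 90100.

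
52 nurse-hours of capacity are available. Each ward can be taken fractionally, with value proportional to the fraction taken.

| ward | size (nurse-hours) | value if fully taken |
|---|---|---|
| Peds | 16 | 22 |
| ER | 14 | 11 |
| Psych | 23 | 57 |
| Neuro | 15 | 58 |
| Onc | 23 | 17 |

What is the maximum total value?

Sort by value density: Neuro 58/15≈3.87, Psych 57/23≈2.48, Peds 22/16≈1.38, ER 11/14≈0.786, Onc 17/23≈0.739.
All 15 nurse-hours of Neuro fit (value 58) — 37 remain.
All 23 nurse-hours of Psych fit (value 57) — 14 remain.
Only 14 nurse-hours remain; take 14/16 of Peds for value 22×14/16 = 19.25.
Total value = 134.25.

134.25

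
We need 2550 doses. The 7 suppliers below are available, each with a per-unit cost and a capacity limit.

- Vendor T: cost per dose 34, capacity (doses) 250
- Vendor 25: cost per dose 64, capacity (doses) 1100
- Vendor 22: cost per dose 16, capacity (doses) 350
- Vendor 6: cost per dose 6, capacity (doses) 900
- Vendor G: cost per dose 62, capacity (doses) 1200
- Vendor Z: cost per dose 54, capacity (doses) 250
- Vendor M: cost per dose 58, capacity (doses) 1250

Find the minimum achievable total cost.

79400

Cheapest first:
Vendor 6 at 6: take all 900 doses → 1650 still needed.
Vendor 22 (16): use full 350 → 1300 doses to go.
Take 250 from Vendor T at 34 → need 1050 more.
Vendor Z at 54: take all 250 doses → 800 still needed.
Vendor M at 58: take 800 of its 1250 → requirement met.
Vendor G, Vendor 25: unused.
Cost = 900×6 + 350×16 + 250×34 + 250×54 + 800×58 = 79400.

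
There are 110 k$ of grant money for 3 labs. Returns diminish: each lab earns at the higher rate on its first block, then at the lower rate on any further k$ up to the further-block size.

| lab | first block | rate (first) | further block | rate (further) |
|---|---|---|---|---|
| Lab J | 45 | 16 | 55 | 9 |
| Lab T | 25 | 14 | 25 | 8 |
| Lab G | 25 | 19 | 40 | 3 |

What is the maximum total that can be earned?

1680

Treat each block as its own option and order by rate: Lab G/T1 19 > Lab J/T1 16 > Lab T/T1 14 > Lab J/T2 9 > Lab T/T2 8 > Lab G/T2 3.
Fill Lab G T1 block (25 at 19) ; 85 left.
Lab J/T1 (16): +45 ; 40 left.
Fill Lab T T1 block (25 at 14) ; 15 left.
Lab J T2 at 9: only 15 left, fill 15.
Total = 19×25 + 16×45 + 14×25 + 9×15 = 1680.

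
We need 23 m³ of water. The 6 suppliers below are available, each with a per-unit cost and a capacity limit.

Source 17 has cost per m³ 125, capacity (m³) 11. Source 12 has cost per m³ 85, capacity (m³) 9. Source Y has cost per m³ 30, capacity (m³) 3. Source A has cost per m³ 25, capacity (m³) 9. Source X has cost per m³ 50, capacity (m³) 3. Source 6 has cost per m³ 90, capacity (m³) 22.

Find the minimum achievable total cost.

Use suppliers in increasing cost order.
Take 9 from Source A at 25 ; need 14 more.
Source Y at 30: take all 3 m³ ; 11 still needed.
Source X at 50: take all 3 m³ ; 8 still needed.
Source 12 (85): take the remaining 8 ; done.
Source 6, Source 17: unused.
Cost = 9×25 + 3×30 + 3×50 + 8×85 = 1145.

1145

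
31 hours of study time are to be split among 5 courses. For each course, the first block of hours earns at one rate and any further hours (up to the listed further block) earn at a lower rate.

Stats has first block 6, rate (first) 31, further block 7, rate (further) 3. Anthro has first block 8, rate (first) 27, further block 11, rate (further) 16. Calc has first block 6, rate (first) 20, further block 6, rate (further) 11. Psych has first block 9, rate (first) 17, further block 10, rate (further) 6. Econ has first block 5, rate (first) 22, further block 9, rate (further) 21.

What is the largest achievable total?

761

Rank every tier by rate: Stats/T1 31 > Anthro/T1 27 > Econ/T1 22 > Econ/T2 21 > Calc/T1 20 > Psych/T1 17 > Anthro/T2 16 > Calc/T2 11 > Psych/T2 6 > Stats/T2 3.
Fill Stats T1 block (6 at 31) → 25 left.
Anthro/T1 (27): +8 → 17 left.
Fill Econ T1 block (5 at 22) → 12 left.
Fill Econ T2 block (9 at 21) → 3 left.
Calc/T1: +3 of 6 at 20; pool empty.
Total = 31×6 + 27×8 + 22×5 + 21×9 + 20×3 = 761.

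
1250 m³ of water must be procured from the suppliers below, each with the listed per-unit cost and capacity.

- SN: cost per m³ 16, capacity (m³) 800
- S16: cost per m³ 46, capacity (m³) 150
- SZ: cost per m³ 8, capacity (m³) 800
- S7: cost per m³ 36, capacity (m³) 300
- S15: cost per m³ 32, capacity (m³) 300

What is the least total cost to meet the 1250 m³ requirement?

Fill from the cheapest supplier first.
SZ (8): use full 800 — 450 m³ to go.
SN (16): take the remaining 450 — done.
S15, S7, S16: unused.
Cost = 800×8 + 450×16 = 13600.

13600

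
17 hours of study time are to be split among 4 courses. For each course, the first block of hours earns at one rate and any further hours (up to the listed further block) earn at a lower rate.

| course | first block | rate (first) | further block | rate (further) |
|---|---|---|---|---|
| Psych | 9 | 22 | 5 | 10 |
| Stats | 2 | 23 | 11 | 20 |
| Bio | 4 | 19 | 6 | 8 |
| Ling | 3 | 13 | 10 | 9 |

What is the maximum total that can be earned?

364

Treat each block as its own option and order by rate: Stats/first 23 > Psych/first 22 > Stats/second 20 > Bio/first 19 > Ling/first 13 > Psych/second 10 > Ling/second 9 > Bio/second 8.
Stats first at 23: fill all 2 — 15 left.
Psych/first (22): +9 — 6 left.
6 remain; put them into Stats second at 20.
Total = 23×2 + 22×9 + 20×6 = 364.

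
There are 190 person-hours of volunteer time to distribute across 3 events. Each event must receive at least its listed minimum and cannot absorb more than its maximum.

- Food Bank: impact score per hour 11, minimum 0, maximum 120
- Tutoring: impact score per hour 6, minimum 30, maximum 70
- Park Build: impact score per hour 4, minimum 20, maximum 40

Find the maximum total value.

1700

Meeting every minimum uses 0+30+20 = 50 person-hours, leaving 140.
Highest impact score per hour first: Food Bank 11 > Tutoring 6 > Park Build 4.
Food Bank: +120 to 120 (cap) — 20 left.
Tutoring: +20 (room for 40) → 50. Pool exhausted.
Total = 11×120 + 6×50 + 4×20 = 1700.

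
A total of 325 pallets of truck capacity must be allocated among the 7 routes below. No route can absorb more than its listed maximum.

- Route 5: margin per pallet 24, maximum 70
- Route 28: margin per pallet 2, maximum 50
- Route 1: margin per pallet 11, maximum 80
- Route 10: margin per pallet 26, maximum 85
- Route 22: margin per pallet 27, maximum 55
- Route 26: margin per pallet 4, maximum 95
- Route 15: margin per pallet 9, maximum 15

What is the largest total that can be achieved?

6470

Rank by margin per pallet: Route 22 27 > Route 10 26 > Route 5 24 > Route 1 11 > Route 15 9 > Route 26 4 > Route 28 2.
Route 22: +55 to 55 (cap) — 270 left.
Route 10 takes 85 to reach its cap of 85 — 185 left.
Route 5 takes 70 to reach its cap of 70 — 115 left.
Route 1 takes 80 to reach its cap of 80 — 35 left.
Route 15: +15 to 15 (cap) — 20 left.
Route 26: +20 (room for 95) → 20. Pool exhausted.
Total = 24×70 + 11×80 + 26×85 + 27×55 + 4×20 + 9×15 = 6470.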